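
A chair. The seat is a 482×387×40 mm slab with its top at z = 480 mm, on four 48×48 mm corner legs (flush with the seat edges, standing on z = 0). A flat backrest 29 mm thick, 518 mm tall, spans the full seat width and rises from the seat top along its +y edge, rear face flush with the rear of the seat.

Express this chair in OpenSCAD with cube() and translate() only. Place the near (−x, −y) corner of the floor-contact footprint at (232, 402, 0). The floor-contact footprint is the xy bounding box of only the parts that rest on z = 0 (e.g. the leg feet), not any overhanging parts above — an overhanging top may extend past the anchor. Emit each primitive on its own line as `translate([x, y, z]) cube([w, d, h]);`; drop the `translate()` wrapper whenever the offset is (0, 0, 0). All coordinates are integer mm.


translate([232, 402, 440]) cube([482, 387, 40]);
translate([232, 402, 0]) cube([48, 48, 440]);
translate([666, 402, 0]) cube([48, 48, 440]);
translate([232, 741, 0]) cube([48, 48, 440]);
translate([666, 741, 0]) cube([48, 48, 440]);
translate([232, 760, 480]) cube([482, 29, 518]);


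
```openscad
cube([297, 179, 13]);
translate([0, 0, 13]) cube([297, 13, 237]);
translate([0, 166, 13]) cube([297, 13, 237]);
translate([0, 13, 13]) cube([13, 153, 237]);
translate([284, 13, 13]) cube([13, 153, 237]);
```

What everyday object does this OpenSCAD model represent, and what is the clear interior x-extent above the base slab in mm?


An open box. The internal width is 271 mm.

A 297×179 base slab with four walls standing on it — an open box. The base is 297 mm wide and the walls are 13 mm thick, so the internal width is 297 − 2 × 13 = 271 mm.


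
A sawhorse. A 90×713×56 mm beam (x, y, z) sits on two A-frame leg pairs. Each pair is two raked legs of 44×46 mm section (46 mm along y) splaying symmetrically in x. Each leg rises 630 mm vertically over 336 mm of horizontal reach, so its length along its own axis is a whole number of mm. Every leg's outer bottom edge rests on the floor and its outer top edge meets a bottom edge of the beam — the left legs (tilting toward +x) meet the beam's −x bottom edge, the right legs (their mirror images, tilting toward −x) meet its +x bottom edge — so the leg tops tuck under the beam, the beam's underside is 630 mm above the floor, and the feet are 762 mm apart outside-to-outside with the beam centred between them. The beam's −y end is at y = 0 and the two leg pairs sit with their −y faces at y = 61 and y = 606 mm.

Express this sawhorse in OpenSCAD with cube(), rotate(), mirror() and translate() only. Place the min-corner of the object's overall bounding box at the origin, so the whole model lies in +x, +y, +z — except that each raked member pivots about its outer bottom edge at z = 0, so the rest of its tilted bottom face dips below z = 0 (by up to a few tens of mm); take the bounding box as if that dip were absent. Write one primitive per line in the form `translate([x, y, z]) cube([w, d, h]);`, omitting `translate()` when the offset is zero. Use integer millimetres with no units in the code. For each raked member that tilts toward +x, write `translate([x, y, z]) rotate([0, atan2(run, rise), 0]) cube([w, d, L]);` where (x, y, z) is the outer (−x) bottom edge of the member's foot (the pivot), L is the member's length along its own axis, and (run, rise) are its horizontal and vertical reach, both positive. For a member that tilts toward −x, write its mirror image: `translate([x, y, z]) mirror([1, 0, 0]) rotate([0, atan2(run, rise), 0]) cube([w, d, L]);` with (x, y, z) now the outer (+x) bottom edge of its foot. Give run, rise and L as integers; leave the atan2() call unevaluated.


// leg length = √(336² + 630²) = 714
// right-leg outer foot x = 2·336 + 90 = 762
// beam min-corner = (336, 0, 630)
translate([336, 0, 630]) cube([90, 713, 56]);
translate([0, 61, 0]) rotate([0, atan2(336, 630), 0]) cube([44, 46, 714]);
translate([762, 61, 0]) mirror([1, 0, 0]) rotate([0, atan2(336, 630), 0]) cube([44, 46, 714]);
translate([0, 606, 0]) rotate([0, atan2(336, 630), 0]) cube([44, 46, 714]);
translate([762, 606, 0]) mirror([1, 0, 0]) rotate([0, atan2(336, 630), 0]) cube([44, 46, 714]);


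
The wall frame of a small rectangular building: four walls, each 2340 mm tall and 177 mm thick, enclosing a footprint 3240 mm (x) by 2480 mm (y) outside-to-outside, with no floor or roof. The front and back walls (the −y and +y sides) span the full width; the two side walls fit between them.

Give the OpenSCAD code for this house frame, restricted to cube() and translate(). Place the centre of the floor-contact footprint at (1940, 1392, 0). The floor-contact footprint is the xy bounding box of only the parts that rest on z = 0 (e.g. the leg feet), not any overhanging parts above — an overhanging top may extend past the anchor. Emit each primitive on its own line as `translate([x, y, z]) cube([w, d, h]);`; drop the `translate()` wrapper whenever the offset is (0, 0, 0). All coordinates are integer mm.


translate([320, 152, 0]) cube([3240, 177, 2340]);
translate([320, 2455, 0]) cube([3240, 177, 2340]);
translate([320, 329, 0]) cube([177, 2126, 2340]);
translate([3383, 329, 0]) cube([177, 2126, 2340]);


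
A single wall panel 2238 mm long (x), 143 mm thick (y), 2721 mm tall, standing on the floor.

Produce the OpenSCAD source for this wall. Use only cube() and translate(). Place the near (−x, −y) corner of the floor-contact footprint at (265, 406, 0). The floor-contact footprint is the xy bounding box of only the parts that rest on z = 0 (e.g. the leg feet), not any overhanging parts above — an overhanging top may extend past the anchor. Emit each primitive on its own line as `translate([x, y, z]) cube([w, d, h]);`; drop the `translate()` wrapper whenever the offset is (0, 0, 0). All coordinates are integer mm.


translate([265, 406, 0]) cube([2238, 143, 2721]);


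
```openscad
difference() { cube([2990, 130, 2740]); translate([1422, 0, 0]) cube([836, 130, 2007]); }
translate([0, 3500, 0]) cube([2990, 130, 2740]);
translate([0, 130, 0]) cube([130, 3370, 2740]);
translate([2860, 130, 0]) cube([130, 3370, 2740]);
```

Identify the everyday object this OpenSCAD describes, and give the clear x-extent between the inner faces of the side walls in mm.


A single room. The interior width is 2730 mm.

Four walls enclosing a rectangle with a door in the front wall — a room. Outside width 2990 minus two 130 mm walls gives 2730 mm.


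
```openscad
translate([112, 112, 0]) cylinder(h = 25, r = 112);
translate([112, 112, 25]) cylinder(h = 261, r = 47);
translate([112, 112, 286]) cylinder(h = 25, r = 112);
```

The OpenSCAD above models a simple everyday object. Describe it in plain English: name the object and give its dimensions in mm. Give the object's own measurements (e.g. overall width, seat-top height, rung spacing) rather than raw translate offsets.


A spool: two coaxial disc flanges of radius 112 mm and thickness 25 mm, joined by a core cylinder of radius 47 mm and height 261 mm. The lower flange rests on z = 0 and the three cylinders share a vertical axis.


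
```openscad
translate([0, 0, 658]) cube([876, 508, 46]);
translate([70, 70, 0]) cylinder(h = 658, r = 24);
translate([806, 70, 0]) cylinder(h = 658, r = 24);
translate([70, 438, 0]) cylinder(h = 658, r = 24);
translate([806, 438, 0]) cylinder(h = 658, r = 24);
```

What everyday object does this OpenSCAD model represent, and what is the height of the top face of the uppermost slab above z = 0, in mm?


A table. The table height is 704 mm.

A 876×508×46 slab sits at z = 658 on four Ø48 mm round legs — a table. The top surface is at 658 + 46 = 704 mm.


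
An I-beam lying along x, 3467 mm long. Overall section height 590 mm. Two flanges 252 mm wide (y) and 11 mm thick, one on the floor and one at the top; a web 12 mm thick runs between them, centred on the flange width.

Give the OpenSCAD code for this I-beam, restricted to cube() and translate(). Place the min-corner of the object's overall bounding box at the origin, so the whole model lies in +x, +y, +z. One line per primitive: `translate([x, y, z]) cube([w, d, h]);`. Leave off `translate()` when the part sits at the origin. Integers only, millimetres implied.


cube([3467, 252, 11]);
translate([0, 120, 11]) cube([3467, 12, 568]);
translate([0, 0, 579]) cube([3467, 252, 11]);


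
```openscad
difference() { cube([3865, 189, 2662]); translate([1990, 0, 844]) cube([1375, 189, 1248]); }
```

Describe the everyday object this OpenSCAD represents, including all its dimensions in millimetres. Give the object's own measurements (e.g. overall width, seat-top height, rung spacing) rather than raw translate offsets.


A wall 3865 mm long (x), 189 mm thick (y), 2662 mm tall, with a rectangular window opening cut through it. The opening is 1375 mm wide and 1248 mm tall; its sill is at z = 844 mm and its near (−x) edge is 1990 mm from the wall's −x end. The opening passes through the full wall thickness.


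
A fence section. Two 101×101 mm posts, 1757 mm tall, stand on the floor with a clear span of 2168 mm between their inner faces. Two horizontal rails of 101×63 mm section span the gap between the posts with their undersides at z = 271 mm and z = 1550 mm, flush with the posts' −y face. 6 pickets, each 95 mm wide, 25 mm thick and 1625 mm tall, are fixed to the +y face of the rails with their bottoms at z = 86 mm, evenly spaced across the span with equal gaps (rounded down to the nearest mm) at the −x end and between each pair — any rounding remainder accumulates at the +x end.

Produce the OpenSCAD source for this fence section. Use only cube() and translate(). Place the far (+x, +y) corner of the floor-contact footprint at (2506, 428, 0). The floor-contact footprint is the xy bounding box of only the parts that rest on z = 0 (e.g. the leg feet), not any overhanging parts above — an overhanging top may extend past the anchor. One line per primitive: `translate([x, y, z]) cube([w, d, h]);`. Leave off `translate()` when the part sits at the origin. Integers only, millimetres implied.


translate([136, 327, 0]) cube([101, 101, 1757]);
translate([2405, 327, 0]) cube([101, 101, 1757]);
translate([237, 327, 271]) cube([2168, 101, 63]);
translate([237, 327, 1550]) cube([2168, 101, 63]);
translate([465, 428, 86]) cube([95, 25, 1625]);
translate([788, 428, 86]) cube([95, 25, 1625]);
translate([1111, 428, 86]) cube([95, 25, 1625]);
translate([1434, 428, 86]) cube([95, 25, 1625]);
translate([1757, 428, 86]) cube([95, 25, 1625]);
translate([2080, 428, 86]) cube([95, 25, 1625]);


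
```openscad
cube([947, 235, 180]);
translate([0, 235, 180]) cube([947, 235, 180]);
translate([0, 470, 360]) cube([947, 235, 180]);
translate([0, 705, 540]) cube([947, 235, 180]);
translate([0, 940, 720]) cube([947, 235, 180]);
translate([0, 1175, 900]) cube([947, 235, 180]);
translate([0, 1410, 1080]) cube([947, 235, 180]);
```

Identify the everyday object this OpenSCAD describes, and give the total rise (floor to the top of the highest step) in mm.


A staircase. The total rise is 1260 mm.

7 identical blocks, each offset up and back from the previous — a staircase. Each step is 180 mm tall and there are 7 of them, so the total rise is 7 × 180 = 1260 mm.


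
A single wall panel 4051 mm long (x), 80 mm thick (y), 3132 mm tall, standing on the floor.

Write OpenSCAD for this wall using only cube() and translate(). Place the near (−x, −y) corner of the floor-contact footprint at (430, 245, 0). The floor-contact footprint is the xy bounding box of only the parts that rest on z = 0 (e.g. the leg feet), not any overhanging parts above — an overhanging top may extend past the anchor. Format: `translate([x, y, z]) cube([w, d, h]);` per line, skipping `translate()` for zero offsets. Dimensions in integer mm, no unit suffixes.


translate([430, 245, 0]) cube([4051, 80, 3132]);


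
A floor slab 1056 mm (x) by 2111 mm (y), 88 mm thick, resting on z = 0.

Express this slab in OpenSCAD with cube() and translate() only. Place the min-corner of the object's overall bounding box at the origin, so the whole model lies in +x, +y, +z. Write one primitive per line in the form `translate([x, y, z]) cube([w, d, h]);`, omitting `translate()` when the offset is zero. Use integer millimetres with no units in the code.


cube([1056, 2111, 88]);


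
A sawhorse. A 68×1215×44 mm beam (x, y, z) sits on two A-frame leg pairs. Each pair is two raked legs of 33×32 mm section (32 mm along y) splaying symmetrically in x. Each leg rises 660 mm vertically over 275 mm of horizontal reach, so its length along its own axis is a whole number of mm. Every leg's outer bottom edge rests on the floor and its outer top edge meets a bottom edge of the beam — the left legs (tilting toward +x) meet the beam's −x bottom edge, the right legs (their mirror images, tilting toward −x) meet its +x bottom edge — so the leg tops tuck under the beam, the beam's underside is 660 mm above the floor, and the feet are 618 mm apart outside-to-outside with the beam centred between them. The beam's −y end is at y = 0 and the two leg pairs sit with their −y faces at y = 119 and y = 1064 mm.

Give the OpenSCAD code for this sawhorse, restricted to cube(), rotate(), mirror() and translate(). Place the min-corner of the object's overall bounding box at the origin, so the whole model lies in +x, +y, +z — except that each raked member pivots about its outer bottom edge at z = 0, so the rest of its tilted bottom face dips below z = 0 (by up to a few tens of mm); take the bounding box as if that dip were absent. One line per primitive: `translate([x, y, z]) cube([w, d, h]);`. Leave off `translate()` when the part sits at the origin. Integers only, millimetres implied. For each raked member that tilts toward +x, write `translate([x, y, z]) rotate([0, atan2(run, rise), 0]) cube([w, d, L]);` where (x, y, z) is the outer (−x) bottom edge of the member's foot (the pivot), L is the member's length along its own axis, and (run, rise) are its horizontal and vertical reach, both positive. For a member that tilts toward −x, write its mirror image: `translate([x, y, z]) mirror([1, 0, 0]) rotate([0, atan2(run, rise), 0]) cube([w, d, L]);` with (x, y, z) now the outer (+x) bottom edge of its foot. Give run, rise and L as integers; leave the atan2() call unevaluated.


translate([275, 0, 660]) cube([68, 1215, 44]);
translate([0, 119, 0]) rotate([0, atan2(275, 660), 0]) cube([33, 32, 715]);
translate([618, 119, 0]) mirror([1, 0, 0]) rotate([0, atan2(275, 660), 0]) cube([33, 32, 715]);
translate([0, 1064, 0]) rotate([0, atan2(275, 660), 0]) cube([33, 32, 715]);
translate([618, 1064, 0]) mirror([1, 0, 0]) rotate([0, atan2(275, 660), 0]) cube([33, 32, 715]);


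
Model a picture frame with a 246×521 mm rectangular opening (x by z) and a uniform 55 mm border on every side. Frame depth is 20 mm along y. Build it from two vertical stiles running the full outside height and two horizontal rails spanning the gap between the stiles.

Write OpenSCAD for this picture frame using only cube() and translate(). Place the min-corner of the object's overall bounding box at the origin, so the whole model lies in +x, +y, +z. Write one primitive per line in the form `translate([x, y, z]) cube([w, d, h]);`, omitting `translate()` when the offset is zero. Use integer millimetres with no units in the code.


cube([55, 20, 631]);
translate([301, 0, 0]) cube([55, 20, 631]);
translate([55, 0, 0]) cube([246, 20, 55]);
translate([55, 0, 576]) cube([246, 20, 55]);


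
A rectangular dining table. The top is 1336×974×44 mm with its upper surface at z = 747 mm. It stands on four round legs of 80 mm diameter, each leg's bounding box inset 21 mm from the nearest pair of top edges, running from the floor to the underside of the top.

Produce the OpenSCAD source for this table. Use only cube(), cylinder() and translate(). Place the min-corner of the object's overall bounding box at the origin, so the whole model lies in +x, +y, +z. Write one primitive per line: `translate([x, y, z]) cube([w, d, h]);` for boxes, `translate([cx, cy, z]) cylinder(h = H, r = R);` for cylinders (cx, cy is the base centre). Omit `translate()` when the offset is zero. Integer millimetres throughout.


// leg_h = 747 - 44 = 703
translate([0, 0, 703]) cube([1336, 974, 44]);
translate([61, 61, 0]) cylinder(h = 703, r = 40);
translate([1275, 61, 0]) cylinder(h = 703, r = 40);
translate([61, 913, 0]) cylinder(h = 703, r = 40);
translate([1275, 913, 0]) cylinder(h = 703, r = 40);


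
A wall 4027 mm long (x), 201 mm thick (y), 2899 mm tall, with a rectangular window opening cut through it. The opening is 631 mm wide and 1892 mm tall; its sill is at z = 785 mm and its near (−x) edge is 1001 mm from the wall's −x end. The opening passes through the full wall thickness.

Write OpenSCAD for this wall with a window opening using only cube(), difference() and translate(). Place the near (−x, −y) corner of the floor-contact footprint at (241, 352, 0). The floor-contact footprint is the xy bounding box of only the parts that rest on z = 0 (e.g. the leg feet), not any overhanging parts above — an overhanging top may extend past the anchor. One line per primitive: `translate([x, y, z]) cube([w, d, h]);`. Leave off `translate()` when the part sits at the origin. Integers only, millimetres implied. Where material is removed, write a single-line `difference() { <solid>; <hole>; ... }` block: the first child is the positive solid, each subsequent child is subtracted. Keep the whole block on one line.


difference() { translate([241, 352, 0]) cube([4027, 201, 2899]); translate([1242, 352, 785]) cube([631, 201, 1892]); }


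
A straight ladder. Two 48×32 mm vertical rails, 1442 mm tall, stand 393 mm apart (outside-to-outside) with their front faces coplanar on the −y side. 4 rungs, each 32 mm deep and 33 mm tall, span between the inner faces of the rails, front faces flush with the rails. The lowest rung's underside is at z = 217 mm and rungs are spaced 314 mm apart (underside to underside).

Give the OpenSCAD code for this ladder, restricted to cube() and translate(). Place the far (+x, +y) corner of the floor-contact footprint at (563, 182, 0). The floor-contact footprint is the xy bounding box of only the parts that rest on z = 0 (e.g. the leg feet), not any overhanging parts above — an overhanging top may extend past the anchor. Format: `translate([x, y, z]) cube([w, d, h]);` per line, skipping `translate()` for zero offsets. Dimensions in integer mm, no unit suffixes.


translate([170, 150, 0]) cube([48, 32, 1442]);
translate([515, 150, 0]) cube([48, 32, 1442]);
translate([218, 150, 217]) cube([297, 32, 33]);
translate([218, 150, 531]) cube([297, 32, 33]);
translate([218, 150, 845]) cube([297, 32, 33]);
translate([218, 150, 1159]) cube([297, 32, 33]);


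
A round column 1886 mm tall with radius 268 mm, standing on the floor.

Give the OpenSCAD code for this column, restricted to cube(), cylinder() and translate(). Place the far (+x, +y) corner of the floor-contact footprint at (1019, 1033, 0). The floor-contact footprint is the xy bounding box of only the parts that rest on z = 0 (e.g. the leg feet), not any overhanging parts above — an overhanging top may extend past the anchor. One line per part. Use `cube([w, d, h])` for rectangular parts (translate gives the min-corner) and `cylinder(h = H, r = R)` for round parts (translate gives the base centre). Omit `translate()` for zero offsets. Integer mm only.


translate([751, 765, 0]) cylinder(h = 1886, r = 268);


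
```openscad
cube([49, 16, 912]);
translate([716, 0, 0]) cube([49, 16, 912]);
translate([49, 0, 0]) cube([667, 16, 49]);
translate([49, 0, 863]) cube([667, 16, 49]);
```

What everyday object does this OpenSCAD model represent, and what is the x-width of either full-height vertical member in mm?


A picture frame. The border width is 49 mm.

Four thin pieces enclosing a rectangular opening — a picture frame. The two full-height stiles are 912 mm tall; the top rail sits at z = 863 and is 49 mm tall, so the border above the opening is 912 − 863 = 49 mm, matching the stile x-width.


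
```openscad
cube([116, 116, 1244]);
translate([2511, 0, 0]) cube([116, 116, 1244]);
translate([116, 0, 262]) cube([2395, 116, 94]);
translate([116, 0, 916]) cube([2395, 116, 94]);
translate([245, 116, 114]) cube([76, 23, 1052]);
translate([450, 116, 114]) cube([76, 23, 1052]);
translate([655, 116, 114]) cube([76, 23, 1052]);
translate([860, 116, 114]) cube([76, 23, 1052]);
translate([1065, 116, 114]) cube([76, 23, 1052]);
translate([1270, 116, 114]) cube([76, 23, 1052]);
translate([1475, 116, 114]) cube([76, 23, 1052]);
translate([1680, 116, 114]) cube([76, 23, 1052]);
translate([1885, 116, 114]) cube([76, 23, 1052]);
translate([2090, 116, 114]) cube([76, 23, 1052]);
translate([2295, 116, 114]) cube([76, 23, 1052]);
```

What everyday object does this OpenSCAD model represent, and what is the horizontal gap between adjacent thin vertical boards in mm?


A fence section. The picket gap is 129 mm.

Two posts, two rails, 11 pickets — a fence section. Span 2395 mm holds 11 pickets of 76 mm with 12 equal gaps: ⌊(2395 − 11·76) / 12⌋ = 129 mm.


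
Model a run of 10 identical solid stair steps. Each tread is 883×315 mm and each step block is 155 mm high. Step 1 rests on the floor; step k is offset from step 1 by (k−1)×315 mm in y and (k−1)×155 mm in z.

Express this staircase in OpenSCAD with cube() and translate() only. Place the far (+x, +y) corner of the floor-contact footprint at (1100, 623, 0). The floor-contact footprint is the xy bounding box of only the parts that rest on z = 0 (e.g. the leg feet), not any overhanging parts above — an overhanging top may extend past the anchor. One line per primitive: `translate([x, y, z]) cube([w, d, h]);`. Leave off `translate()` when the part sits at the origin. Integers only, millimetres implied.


translate([217, 308, 0]) cube([883, 315, 155]);
translate([217, 623, 155]) cube([883, 315, 155]);
translate([217, 938, 310]) cube([883, 315, 155]);
translate([217, 1253, 465]) cube([883, 315, 155]);
translate([217, 1568, 620]) cube([883, 315, 155]);
translate([217, 1883, 775]) cube([883, 315, 155]);
translate([217, 2198, 930]) cube([883, 315, 155]);
translate([217, 2513, 1085]) cube([883, 315, 155]);
translate([217, 2828, 1240]) cube([883, 315, 155]);
translate([217, 3143, 1395]) cube([883, 315, 155]);


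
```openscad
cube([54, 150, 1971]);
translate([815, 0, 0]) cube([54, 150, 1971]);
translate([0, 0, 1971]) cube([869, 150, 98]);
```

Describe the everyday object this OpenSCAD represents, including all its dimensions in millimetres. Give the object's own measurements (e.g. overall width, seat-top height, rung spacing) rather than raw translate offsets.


A door frame. The clear opening is 761 mm wide and 1971 mm high. Two 54 mm wide jambs, 150 mm deep, stand either side of the opening from the floor to the top of the opening. A 98 mm thick head sits across the top of both jambs, spanning the full outside width of the frame.


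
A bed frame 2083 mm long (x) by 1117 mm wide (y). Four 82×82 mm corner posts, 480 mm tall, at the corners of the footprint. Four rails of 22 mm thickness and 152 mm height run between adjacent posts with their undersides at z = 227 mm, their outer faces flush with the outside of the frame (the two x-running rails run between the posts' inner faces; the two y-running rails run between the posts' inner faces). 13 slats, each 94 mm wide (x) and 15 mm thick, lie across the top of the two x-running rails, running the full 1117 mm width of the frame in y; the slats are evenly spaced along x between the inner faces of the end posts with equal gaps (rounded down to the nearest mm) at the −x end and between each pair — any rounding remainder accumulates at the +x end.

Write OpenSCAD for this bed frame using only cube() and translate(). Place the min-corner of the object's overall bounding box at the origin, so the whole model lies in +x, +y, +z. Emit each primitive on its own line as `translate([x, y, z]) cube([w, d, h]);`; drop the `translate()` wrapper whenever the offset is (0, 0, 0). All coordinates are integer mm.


cube([82, 82, 480]);
translate([0, 1035, 0]) cube([82, 82, 480]);
translate([2001, 0, 0]) cube([82, 82, 480]);
translate([2001, 1035, 0]) cube([82, 82, 480]);
translate([82, 0, 227]) cube([1919, 22, 152]);
translate([82, 1095, 227]) cube([1919, 22, 152]);
translate([0, 82, 227]) cube([22, 953, 152]);
translate([2061, 82, 227]) cube([22, 953, 152]);
translate([131, 0, 379]) cube([94, 1117, 15]);
translate([274, 0, 379]) cube([94, 1117, 15]);
translate([417, 0, 379]) cube([94, 1117, 15]);
translate([560, 0, 379]) cube([94, 1117, 15]);
translate([703, 0, 379]) cube([94, 1117, 15]);
translate([846, 0, 379]) cube([94, 1117, 15]);
translate([989, 0, 379]) cube([94, 1117, 15]);
translate([1132, 0, 379]) cube([94, 1117, 15]);
translate([1275, 0, 379]) cube([94, 1117, 15]);
translate([1418, 0, 379]) cube([94, 1117, 15]);
translate([1561, 0, 379]) cube([94, 1117, 15]);
translate([1704, 0, 379]) cube([94, 1117, 15]);
translate([1847, 0, 379]) cube([94, 1117, 15]);


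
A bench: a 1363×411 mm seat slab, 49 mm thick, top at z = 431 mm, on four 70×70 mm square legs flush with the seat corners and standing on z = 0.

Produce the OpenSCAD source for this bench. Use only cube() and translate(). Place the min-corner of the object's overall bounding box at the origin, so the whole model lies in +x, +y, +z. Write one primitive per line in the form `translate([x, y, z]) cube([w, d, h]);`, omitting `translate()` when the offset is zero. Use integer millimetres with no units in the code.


translate([0, 0, 382]) cube([1363, 411, 49]);
cube([70, 70, 382]);
translate([0, 341, 0]) cube([70, 70, 382]);
translate([1293, 0, 0]) cube([70, 70, 382]);
translate([1293, 341, 0]) cube([70, 70, 382]);


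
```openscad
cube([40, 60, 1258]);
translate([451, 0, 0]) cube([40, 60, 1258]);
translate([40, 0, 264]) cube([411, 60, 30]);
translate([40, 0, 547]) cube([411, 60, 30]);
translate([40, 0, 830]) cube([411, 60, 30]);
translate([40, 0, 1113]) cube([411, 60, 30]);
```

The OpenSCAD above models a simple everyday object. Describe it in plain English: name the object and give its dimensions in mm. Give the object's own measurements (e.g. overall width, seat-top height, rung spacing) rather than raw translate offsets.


A straight ladder. Two 40×60 mm vertical rails, 1258 mm tall, stand 491 mm apart (outside-to-outside) with their front faces coplanar on the −y side. 4 rungs, each 60 mm deep and 30 mm tall, span between the inner faces of the rails, front faces flush with the rails. The lowest rung's underside is at z = 264 mm and rungs are spaced 283 mm apart (underside to underside).


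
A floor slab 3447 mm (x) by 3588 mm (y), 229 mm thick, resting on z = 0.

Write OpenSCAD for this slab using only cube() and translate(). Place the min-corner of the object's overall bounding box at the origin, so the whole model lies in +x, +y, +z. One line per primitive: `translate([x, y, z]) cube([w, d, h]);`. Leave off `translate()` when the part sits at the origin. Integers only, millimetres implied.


cube([3447, 3588, 229]);


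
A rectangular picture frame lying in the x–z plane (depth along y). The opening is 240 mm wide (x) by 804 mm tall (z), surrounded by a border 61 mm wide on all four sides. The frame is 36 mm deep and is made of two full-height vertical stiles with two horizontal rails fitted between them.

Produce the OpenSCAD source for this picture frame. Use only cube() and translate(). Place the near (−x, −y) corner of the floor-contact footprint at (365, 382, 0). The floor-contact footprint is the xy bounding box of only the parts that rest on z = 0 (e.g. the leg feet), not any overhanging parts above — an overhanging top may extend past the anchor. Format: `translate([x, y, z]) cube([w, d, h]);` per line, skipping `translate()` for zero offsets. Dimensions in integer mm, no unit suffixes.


translate([365, 382, 0]) cube([61, 36, 926]);
translate([666, 382, 0]) cube([61, 36, 926]);
translate([426, 382, 0]) cube([240, 36, 61]);
translate([426, 382, 865]) cube([240, 36, 61]);


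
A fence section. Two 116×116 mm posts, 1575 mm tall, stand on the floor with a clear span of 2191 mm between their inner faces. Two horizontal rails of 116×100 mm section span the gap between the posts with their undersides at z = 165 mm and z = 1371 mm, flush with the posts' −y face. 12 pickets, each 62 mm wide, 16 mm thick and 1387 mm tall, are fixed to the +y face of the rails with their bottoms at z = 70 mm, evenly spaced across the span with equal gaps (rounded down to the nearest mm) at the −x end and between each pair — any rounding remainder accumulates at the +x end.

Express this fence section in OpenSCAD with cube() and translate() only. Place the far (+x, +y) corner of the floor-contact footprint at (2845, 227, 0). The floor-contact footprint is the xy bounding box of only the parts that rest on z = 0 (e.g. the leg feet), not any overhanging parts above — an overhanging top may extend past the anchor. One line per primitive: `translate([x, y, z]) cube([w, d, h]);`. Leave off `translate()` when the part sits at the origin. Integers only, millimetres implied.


translate([422, 111, 0]) cube([116, 116, 1575]);
translate([2729, 111, 0]) cube([116, 116, 1575]);
translate([538, 111, 165]) cube([2191, 116, 100]);
translate([538, 111, 1371]) cube([2191, 116, 100]);
translate([649, 227, 70]) cube([62, 16, 1387]);
translate([822, 227, 70]) cube([62, 16, 1387]);
translate([995, 227, 70]) cube([62, 16, 1387]);
translate([1168, 227, 70]) cube([62, 16, 1387]);
translate([1341, 227, 70]) cube([62, 16, 1387]);
translate([1514, 227, 70]) cube([62, 16, 1387]);
translate([1687, 227, 70]) cube([62, 16, 1387]);
translate([1860, 227, 70]) cube([62, 16, 1387]);
translate([2033, 227, 70]) cube([62, 16, 1387]);
translate([2206, 227, 70]) cube([62, 16, 1387]);
translate([2379, 227, 70]) cube([62, 16, 1387]);
translate([2552, 227, 70]) cube([62, 16, 1387]);


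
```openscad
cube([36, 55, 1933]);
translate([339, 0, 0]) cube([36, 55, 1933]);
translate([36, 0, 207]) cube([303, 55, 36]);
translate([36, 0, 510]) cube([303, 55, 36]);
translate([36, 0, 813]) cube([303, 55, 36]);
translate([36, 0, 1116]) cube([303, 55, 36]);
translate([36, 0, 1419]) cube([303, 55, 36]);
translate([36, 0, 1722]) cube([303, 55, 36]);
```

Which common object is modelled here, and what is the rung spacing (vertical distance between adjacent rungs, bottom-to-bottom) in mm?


A ladder. The rung spacing is 303 mm.

Two tall 36×55 posts with 6 short bars between them — a ladder. Adjacent rungs sit at z = 207 and z = 510, so the spacing is 510 − 207 = 303 mm.


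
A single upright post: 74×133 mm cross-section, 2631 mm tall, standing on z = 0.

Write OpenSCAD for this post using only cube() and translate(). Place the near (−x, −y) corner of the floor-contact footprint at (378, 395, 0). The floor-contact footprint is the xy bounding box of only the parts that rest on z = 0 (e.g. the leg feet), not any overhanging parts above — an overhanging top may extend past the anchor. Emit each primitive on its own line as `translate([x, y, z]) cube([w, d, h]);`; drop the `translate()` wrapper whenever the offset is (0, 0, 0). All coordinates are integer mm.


translate([378, 395, 0]) cube([74, 133, 2631]);


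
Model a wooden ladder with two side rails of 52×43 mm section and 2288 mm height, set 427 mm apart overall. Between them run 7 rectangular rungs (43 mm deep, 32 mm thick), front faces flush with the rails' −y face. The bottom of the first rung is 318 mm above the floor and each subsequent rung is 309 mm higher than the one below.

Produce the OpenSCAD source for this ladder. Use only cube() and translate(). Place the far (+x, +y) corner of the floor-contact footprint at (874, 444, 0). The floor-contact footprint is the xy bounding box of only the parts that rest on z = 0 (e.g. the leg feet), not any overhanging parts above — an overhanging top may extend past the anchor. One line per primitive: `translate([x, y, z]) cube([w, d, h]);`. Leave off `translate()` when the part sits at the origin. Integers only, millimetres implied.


translate([447, 401, 0]) cube([52, 43, 2288]);
translate([822, 401, 0]) cube([52, 43, 2288]);
translate([499, 401, 318]) cube([323, 43, 32]);
translate([499, 401, 627]) cube([323, 43, 32]);
translate([499, 401, 936]) cube([323, 43, 32]);
translate([499, 401, 1245]) cube([323, 43, 32]);
translate([499, 401, 1554]) cube([323, 43, 32]);
translate([499, 401, 1863]) cube([323, 43, 32]);
translate([499, 401, 2172]) cube([323, 43, 32]);


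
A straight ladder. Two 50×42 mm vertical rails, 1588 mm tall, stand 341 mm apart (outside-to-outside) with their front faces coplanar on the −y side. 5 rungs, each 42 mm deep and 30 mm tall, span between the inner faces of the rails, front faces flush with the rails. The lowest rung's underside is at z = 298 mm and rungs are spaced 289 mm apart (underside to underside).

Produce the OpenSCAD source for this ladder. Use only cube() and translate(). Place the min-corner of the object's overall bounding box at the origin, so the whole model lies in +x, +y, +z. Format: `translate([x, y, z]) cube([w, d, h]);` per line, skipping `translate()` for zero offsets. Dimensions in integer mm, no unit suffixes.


cube([50, 42, 1588]);
translate([291, 0, 0]) cube([50, 42, 1588]);
translate([50, 0, 298]) cube([241, 42, 30]);
translate([50, 0, 587]) cube([241, 42, 30]);
translate([50, 0, 876]) cube([241, 42, 30]);
translate([50, 0, 1165]) cube([241, 42, 30]);
translate([50, 0, 1454]) cube([241, 42, 30]);


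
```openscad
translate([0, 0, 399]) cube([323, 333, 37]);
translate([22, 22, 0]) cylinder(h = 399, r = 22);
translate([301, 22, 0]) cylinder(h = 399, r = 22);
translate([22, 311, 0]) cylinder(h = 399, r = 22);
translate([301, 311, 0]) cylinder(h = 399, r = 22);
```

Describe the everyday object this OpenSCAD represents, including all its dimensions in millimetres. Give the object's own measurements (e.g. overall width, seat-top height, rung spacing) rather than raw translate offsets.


A simple wooden stool: a rectangular seat 323 mm (x) by 333 mm (y), 37 mm thick, top face at z = 436 mm, on four round legs, each 44 mm in diameter. The legs rest on z = 0, each leg's axis is inset half a diameter from the nearest pair of seat edges (so the leg's bounding box is flush with the corner).


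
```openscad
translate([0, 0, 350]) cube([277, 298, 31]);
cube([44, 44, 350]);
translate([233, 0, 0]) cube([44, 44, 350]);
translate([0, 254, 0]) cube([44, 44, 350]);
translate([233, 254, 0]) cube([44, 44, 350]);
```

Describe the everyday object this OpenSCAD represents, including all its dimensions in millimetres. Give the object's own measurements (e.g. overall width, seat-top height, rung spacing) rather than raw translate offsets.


A simple wooden stool: a rectangular seat 277 mm (x) by 298 mm (y), 31 mm thick, top face at z = 381 mm, on four square legs, each 44×44 mm in cross-section. The legs rest on z = 0, each flush with a corner of the seat.


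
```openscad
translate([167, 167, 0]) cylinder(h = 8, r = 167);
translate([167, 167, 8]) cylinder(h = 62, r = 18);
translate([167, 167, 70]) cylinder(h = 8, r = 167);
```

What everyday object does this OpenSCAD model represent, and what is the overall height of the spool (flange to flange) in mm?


A spool. The overall height is 78 mm.

Three coaxial cylinders, large–small–large — a spool. Two 8 mm flanges and a 62 mm core give 8 + 62 + 8 = 78 mm.


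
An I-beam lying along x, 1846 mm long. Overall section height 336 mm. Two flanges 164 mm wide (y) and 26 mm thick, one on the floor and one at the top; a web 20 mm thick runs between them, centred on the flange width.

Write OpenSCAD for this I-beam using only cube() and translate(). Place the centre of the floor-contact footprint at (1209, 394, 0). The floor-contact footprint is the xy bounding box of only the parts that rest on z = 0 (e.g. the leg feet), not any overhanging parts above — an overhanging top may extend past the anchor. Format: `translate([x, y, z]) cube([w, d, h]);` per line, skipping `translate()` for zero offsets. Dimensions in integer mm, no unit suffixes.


translate([286, 312, 0]) cube([1846, 164, 26]);
translate([286, 384, 26]) cube([1846, 20, 284]);
translate([286, 312, 310]) cube([1846, 164, 26]);


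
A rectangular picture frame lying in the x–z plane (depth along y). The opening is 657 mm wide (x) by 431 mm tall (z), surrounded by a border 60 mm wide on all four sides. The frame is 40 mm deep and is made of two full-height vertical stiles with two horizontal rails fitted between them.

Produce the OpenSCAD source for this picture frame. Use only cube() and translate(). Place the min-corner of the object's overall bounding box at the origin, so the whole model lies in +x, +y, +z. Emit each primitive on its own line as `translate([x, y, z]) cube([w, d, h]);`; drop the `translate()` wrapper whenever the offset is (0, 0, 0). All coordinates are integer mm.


cube([60, 40, 551]);
translate([717, 0, 0]) cube([60, 40, 551]);
translate([60, 0, 0]) cube([657, 40, 60]);
translate([60, 0, 491]) cube([657, 40, 60]);


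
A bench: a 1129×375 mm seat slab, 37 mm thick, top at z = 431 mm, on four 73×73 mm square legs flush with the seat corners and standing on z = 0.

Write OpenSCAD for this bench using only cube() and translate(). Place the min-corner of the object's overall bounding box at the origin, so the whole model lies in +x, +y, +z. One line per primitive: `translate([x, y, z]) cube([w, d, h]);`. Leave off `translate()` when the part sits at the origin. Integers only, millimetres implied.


translate([0, 0, 394]) cube([1129, 375, 37]);
cube([73, 73, 394]);
translate([0, 302, 0]) cube([73, 73, 394]);
translate([1056, 0, 0]) cube([73, 73, 394]);
translate([1056, 302, 0]) cube([73, 73, 394]);


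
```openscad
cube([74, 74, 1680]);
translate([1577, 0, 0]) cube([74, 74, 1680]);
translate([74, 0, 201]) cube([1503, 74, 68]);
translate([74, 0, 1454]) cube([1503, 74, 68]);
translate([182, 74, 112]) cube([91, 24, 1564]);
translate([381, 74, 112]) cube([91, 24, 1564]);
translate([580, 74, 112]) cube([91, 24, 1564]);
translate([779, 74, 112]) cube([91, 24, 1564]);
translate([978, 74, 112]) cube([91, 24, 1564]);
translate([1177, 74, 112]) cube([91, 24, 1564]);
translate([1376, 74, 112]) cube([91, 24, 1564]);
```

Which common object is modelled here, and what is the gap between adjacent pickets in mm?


A fence section. The picket gap is 108 mm.

Two posts, two rails, 7 pickets — a fence section. Span 1503 mm holds 7 pickets of 91 mm with 8 equal gaps: ⌊(1503 − 7·91) / 8⌋ = 108 mm.


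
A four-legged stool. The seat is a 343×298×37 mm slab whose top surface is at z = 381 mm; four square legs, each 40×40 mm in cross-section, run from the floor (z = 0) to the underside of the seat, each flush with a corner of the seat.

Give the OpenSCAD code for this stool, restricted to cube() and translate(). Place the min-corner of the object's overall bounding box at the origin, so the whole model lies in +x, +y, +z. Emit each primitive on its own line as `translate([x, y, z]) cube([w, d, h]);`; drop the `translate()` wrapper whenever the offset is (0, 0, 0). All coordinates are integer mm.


translate([0, 0, 344]) cube([343, 298, 37]);
cube([40, 40, 344]);
translate([303, 0, 0]) cube([40, 40, 344]);
translate([0, 258, 0]) cube([40, 40, 344]);
translate([303, 258, 0]) cube([40, 40, 344]);


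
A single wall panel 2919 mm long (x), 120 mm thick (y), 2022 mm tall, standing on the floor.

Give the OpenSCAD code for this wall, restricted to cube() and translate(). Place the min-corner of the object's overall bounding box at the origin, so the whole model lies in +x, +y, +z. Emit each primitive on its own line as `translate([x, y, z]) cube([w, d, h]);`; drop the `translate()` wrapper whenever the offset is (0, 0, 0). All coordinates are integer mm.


cube([2919, 120, 2022]);


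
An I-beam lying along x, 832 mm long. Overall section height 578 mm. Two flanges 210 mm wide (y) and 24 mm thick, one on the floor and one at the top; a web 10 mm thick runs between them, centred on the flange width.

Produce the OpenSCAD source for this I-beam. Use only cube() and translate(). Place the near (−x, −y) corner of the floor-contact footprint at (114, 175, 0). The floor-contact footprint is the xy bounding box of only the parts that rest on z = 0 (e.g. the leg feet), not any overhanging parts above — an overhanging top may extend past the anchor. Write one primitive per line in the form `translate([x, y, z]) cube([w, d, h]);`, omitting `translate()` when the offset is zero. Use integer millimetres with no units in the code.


translate([114, 175, 0]) cube([832, 210, 24]);
translate([114, 275, 24]) cube([832, 10, 530]);
translate([114, 175, 554]) cube([832, 210, 24]);
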